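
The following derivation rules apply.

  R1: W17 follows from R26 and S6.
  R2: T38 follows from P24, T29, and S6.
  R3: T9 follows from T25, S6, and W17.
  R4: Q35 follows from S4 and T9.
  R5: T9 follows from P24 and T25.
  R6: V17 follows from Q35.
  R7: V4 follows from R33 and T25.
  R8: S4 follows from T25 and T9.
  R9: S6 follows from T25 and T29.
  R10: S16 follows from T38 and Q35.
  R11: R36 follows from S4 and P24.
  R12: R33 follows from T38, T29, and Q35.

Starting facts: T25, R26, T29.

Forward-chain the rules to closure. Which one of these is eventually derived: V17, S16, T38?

V17

T25 and T29 hold, so S6 follows (R9).
From R26 and S6, R1 gives W17.
From T25, S6, and W17, R3 gives T9.
T25 and T9 hold, so S4 follows (R8).
From S4 and T9, R4 gives Q35.
Q35 holds, so V17 follows (R6).
T38 would need P24, T29, and S6 (R2), but P24 is never established. S16 would need T38 and Q35 (R10), but T38 is never established.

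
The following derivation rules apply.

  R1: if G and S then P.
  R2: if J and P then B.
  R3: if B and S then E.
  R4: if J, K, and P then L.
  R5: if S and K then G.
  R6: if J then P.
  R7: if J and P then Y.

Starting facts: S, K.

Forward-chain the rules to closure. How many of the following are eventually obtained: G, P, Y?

2

From S and K, R5 gives G.
G and S hold, so P follows (R1).
G: reached.
P: reached.
Y would need J and P (R7), but J is never established.
Reached: G and P — 2 of the 3.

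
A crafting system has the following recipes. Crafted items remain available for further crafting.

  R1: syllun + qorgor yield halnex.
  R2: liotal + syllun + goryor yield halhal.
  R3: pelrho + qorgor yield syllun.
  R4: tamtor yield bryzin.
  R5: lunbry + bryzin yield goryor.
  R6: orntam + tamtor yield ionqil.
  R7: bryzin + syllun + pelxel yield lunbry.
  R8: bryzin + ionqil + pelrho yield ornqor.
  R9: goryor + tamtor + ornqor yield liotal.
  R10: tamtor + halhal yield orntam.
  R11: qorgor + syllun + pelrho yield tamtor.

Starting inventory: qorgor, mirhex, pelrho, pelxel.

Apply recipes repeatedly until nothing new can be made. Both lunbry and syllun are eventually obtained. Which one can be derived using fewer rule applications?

syllun

syllun: Using R3, pelrho and qorgor make syllun. [1 rule application]
lunbry: Using R3, pelrho and qorgor make syllun. Using R11, qorgor, syllun, and pelrho make tamtor. Using R4, tamtor makes bryzin. bryzin + syllun + pelxel → lunbry (R7). [4 rule applications]
syllun needs fewer.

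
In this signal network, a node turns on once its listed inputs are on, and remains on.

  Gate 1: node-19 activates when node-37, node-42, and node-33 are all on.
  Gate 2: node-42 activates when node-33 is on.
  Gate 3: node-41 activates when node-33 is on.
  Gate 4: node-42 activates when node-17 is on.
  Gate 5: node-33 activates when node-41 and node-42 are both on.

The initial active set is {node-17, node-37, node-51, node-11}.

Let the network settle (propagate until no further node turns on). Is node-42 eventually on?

Gate 4: node-17 on → node-42 on.

Yes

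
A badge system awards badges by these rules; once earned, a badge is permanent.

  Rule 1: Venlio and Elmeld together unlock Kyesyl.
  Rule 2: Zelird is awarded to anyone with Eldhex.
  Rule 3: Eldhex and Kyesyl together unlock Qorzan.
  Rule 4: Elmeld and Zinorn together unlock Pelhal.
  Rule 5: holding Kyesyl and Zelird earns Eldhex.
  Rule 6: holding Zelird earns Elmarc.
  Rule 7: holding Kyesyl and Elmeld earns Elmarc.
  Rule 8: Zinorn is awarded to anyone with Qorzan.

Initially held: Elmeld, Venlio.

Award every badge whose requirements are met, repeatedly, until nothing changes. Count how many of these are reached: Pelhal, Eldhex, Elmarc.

With Venlio and Elmeld, Kyesyl is earned (Rule 1).
With Kyesyl and Elmeld, Elmarc is earned (Rule 7).
Pelhal would need Elmeld and Zinorn (Rule 4), but Zinorn is never earned.
Eldhex would need Kyesyl and Zelird (Rule 5), but Zelird is never earned.
Elmarc: reached.
Reached: Elmarc — 1 of the 3.

1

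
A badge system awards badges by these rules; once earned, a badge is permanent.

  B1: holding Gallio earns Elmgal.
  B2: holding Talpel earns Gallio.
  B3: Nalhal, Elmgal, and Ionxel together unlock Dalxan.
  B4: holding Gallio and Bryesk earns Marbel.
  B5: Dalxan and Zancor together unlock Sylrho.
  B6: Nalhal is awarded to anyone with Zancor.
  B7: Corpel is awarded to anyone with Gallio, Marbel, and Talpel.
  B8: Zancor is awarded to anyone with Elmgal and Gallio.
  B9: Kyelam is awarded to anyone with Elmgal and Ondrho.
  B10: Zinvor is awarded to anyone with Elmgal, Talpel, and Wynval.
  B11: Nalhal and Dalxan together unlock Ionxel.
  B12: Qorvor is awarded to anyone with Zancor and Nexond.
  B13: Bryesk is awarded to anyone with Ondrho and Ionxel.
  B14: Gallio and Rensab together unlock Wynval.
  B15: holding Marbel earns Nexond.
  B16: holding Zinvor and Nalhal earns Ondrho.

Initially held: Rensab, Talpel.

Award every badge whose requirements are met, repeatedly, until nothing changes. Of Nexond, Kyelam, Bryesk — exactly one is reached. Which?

Kyelam

With Talpel, Gallio is earned (B2).
With Gallio and Rensab, Wynval is earned (B14).
With Gallio, Elmgal is earned (B1).
With Elmgal and Gallio, Zancor is earned (B8).
With Elmgal, Talpel, and Wynval, Zinvor is earned (B10).
With Zancor, Nalhal is earned (B6).
With Zinvor and Nalhal, Ondrho is earned (B16).
With Elmgal and Ondrho, Kyelam is earned (B9).
Nexond would need Marbel (B15), but Marbel is never earned. Bryesk would need Ondrho and Ionxel (B13), but Ionxel is never earned.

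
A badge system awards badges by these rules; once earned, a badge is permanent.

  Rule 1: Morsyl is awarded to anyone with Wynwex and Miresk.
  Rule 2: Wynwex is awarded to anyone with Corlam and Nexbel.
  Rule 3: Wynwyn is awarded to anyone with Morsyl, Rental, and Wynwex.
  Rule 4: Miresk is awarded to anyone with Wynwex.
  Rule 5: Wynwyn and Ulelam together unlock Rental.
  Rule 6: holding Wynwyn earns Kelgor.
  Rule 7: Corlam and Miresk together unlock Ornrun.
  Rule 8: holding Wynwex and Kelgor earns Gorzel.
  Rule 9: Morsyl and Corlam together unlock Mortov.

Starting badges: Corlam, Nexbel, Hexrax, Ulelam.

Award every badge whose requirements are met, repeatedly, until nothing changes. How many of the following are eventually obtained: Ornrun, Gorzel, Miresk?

2

With Corlam and Nexbel, Wynwex is earned (Rule 2).
With Wynwex, Miresk is earned (Rule 4).
With Corlam and Miresk, Ornrun is earned (Rule 7).
Ornrun: reached.
Gorzel would need Wynwex and Kelgor (Rule 8), but Kelgor is never earned.
Miresk: reached.
Reached: Ornrun and Miresk — 2 of the 3.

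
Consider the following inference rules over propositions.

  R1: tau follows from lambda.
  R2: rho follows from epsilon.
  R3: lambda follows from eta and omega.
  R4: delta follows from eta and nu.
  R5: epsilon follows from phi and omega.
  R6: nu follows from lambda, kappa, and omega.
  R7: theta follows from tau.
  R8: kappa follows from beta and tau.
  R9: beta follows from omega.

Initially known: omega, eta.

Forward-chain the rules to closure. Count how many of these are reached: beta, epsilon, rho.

1

From omega, R9 gives beta.
beta: reached.
epsilon would need phi and omega (R5), but phi is never established.
rho would need epsilon (R2), but epsilon is never established.
Reached: beta — 1 of the 3.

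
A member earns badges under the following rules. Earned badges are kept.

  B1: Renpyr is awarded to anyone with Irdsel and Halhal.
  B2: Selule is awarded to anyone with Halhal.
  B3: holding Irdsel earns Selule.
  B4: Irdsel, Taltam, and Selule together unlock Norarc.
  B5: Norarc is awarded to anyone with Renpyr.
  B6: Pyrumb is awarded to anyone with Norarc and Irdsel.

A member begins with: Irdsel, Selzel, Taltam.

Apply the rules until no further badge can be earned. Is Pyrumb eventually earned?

Yes

With Irdsel, Selule is earned (B3).
With Irdsel, Taltam, and Selule, Norarc is earned (B4).
With Norarc and Irdsel, Pyrumb is earned (B6).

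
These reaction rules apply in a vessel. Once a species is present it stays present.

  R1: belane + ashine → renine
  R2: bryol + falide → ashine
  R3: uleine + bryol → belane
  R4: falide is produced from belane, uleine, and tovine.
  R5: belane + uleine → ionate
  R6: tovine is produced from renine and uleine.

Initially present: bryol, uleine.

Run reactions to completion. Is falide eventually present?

falide would need belane, uleine, and tovine (R4), but tovine never forms.

No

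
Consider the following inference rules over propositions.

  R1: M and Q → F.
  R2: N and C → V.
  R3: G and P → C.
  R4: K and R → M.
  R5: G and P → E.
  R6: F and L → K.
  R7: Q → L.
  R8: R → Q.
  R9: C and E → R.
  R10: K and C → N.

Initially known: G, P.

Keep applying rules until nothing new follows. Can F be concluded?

No

F would need M and Q (R1), but M is never established.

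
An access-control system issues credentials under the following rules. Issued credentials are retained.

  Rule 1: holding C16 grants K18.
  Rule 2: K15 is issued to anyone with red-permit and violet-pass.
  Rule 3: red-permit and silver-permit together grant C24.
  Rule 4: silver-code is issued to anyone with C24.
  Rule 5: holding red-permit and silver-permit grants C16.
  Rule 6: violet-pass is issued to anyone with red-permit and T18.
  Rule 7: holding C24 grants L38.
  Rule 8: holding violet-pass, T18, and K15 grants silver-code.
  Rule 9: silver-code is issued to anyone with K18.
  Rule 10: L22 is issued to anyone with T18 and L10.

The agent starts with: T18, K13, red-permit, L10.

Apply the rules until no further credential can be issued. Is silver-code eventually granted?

Yes

Holding red-permit and T18 grants violet-pass (Rule 6).
Holding red-permit and violet-pass grants K15 (Rule 2).
Holding violet-pass, T18, and K15 grants silver-code (Rule 8).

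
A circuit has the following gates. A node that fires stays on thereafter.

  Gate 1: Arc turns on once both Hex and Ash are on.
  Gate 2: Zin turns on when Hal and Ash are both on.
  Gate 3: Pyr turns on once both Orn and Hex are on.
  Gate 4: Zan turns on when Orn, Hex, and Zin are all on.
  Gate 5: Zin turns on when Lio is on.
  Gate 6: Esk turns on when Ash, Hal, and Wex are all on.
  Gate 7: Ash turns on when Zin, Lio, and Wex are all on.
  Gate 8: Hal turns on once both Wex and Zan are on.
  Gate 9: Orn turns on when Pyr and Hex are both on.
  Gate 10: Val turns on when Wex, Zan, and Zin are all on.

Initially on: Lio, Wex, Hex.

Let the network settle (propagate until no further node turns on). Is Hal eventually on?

Hal would need Wex and Zan (Gate 8), but Zan never turns on.

No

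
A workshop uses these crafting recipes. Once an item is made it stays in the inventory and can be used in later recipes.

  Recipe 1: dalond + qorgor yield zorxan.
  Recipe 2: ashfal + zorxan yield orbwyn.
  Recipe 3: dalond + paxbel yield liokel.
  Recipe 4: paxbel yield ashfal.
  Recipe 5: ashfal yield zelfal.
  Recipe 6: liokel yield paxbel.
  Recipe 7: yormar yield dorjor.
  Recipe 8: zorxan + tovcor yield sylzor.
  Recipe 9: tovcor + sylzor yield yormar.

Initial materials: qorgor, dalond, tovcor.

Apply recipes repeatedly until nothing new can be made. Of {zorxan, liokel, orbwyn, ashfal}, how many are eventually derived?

Using Recipe 1, dalond and qorgor make zorxan.
zorxan: reached.
liokel would need dalond and paxbel (Recipe 3), but paxbel is never obtained.
orbwyn would need ashfal and zorxan (Recipe 2), but ashfal is never obtained.
ashfal would need paxbel (Recipe 4), but paxbel is never obtained.
Reached: zorxan — 1 of the 4.

1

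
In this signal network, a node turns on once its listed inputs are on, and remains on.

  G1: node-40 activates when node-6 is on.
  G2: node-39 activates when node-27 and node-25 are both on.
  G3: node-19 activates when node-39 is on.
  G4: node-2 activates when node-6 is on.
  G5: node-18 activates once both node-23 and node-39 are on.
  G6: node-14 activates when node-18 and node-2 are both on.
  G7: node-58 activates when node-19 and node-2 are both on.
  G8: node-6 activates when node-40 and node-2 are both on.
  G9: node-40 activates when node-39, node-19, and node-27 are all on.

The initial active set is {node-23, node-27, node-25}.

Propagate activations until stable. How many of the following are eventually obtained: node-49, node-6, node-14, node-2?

0

No rule produces node-49, and it is not given.
node-6 would need node-40 and node-2 (G8), but node-2 never turns on.
node-14 would need node-18 and node-2 (G6), but node-2 never turns on.
node-2 would need node-6 (G4), but node-6 never turns on.
None of the 4 are reached.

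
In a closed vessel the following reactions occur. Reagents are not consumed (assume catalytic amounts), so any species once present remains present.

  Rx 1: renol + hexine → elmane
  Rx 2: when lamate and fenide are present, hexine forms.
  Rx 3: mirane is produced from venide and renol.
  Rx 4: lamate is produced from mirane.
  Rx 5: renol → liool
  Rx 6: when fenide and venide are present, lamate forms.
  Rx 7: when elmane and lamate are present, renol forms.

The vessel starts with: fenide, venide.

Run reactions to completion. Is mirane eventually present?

mirane would need venide and renol (Rx 3), but renol never forms.

No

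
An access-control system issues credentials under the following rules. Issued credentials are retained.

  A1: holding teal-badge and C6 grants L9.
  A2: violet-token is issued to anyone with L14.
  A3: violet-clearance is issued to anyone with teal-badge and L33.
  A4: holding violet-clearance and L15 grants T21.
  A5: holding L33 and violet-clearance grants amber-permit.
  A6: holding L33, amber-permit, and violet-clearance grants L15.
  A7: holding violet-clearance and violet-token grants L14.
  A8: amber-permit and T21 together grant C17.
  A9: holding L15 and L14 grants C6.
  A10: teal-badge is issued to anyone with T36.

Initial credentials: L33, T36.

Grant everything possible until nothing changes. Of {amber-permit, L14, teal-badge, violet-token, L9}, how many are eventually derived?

2

Holding T36 grants teal-badge (A10).
Holding teal-badge and L33 grants violet-clearance (A3).
Holding L33 and violet-clearance grants amber-permit (A5).
amber-permit: reached.
L14 would need violet-clearance and violet-token (A7), but violet-token is never granted.
teal-badge: reached.
violet-token would need L14 (A2), but L14 is never granted.
L9 would need teal-badge and C6 (A1), but C6 is never granted.
Reached: amber-permit and teal-badge — 2 of the 5.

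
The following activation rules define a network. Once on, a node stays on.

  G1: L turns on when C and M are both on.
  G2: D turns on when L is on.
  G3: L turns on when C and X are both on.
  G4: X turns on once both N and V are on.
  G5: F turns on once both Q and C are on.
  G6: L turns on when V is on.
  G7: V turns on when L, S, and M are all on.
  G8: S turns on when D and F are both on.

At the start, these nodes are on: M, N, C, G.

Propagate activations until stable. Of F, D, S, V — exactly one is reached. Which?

C and M are on, so L turns on (G1).
G2: L on → D on.
S would need D and F (G8), but F never turns on. F would need Q and C (G5), but Q never turns on. V would need L, S, and M (G7), but S never turns on.

D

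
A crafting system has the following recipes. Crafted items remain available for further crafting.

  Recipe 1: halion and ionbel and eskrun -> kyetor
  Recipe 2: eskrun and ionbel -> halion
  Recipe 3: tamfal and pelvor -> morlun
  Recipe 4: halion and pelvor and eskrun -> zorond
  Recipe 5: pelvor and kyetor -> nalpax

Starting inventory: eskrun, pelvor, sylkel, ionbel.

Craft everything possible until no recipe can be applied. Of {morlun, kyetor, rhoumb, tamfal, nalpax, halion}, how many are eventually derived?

eskrun and ionbel -> halion (Recipe 2).
halion and ionbel and eskrun -> kyetor (Recipe 1).
pelvor and kyetor -> nalpax (Recipe 5).
morlun would need tamfal and pelvor (Recipe 3), but tamfal is never obtained.
kyetor: reached.
No rule produces rhoumb, and it is not given.
No rule produces tamfal, and it is not given.
nalpax: reached.
halion: reached.
Reached: kyetor, nalpax, and halion — 3 of the 6.

3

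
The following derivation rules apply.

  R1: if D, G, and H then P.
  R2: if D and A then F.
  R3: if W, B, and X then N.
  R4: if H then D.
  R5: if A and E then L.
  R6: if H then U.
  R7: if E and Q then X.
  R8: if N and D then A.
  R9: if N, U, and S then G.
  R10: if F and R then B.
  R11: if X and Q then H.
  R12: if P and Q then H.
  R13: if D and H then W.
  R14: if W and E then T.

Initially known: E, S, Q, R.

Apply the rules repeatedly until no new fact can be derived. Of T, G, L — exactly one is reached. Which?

T

E and Q hold, so X follows (R7).
From X and Q, R11 gives H.
H holds, so D follows (R4).
From D and H, R13 gives W.
From W and E, R14 gives T.
G would need N, U, and S (R9), but N is never established. L would need A and E (R5), but A is never established.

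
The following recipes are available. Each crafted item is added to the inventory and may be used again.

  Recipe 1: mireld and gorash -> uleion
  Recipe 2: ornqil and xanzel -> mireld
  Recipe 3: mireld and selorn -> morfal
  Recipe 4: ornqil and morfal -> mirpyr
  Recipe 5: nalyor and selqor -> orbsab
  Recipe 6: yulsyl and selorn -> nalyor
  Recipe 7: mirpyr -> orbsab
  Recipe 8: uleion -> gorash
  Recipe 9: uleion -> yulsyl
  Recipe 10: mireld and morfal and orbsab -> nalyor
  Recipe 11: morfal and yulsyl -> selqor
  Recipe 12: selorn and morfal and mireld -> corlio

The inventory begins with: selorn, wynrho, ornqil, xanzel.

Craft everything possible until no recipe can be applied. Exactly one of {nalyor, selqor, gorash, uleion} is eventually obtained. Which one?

nalyor

ornqil and xanzel -> mireld (Recipe 2).
Using Recipe 3, mireld and selorn make morfal.
Using Recipe 4, ornqil and morfal make mirpyr.
mirpyr -> orbsab (Recipe 7).
Using Recipe 10, mireld, morfal, and orbsab make nalyor.
selqor would need morfal and yulsyl (Recipe 11), but yulsyl is never obtained. gorash would need uleion (Recipe 8), but uleion is never obtained. uleion would need mireld and gorash (Recipe 1), but gorash is never obtained.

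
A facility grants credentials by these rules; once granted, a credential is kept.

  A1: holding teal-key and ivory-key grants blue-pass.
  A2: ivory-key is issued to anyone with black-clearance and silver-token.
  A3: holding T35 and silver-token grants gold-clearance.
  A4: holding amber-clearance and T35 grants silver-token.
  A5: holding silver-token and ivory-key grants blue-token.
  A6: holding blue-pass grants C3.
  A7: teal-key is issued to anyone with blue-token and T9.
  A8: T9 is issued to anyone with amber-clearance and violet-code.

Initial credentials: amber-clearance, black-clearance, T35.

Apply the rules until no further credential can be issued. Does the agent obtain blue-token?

Yes

Holding amber-clearance and T35 grants silver-token (A4).
Holding black-clearance and silver-token grants ivory-key (A2).
Holding silver-token and ivory-key grants blue-token (A5).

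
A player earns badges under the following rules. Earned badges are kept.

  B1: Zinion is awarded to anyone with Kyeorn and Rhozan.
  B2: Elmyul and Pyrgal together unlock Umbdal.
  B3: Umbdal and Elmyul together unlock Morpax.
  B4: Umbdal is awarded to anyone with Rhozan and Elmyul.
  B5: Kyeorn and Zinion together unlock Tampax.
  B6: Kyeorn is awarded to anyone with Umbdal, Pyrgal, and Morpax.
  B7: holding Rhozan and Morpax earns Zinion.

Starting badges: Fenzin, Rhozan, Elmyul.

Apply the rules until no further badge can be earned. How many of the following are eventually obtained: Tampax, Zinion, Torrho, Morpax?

2

With Rhozan and Elmyul, Umbdal is earned (B4).
With Umbdal and Elmyul, Morpax is earned (B3).
With Rhozan and Morpax, Zinion is earned (B7).
Tampax would need Kyeorn and Zinion (B5), but Kyeorn is never earned.
Zinion: reached.
No rule produces Torrho, and it is not given.
Morpax: reached.
Reached: Zinion and Morpax — 2 of the 4.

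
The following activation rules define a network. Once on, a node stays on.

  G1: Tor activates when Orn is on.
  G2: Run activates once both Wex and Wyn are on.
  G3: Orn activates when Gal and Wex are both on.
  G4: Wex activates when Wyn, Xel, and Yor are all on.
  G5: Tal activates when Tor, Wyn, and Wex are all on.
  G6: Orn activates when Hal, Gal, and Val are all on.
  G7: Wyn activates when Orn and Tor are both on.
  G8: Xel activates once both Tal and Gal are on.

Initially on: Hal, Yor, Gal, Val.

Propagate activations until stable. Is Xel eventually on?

Xel would need Tal and Gal (G8), but Tal never turns on.

No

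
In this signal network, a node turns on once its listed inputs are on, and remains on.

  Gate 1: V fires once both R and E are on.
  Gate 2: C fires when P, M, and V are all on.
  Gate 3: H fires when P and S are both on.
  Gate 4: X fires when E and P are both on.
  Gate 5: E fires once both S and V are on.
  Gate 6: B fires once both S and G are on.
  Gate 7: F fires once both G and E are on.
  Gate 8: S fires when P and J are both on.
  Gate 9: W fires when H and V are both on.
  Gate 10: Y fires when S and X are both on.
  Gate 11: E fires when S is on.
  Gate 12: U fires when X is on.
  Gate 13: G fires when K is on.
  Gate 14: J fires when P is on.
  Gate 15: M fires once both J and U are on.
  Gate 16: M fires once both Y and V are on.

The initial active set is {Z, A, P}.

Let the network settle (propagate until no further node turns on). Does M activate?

Yes

P is on, so J fires (Gate 14).
Gate 8: P and J on → S on.
S is on, so E fires (Gate 11).
E and P are on, so X fires (Gate 4).
X is on, so U fires (Gate 12).
J and U are on, so M fires (Gate 15).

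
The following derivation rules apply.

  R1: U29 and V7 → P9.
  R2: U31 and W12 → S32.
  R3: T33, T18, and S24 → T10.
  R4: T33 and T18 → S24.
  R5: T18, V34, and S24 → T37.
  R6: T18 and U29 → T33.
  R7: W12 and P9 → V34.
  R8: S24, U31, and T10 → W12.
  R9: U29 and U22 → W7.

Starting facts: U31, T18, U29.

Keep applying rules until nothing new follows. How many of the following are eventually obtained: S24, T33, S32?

3

T18 and U29 hold, so T33 follows (R6).
From T33 and T18, R4 gives S24.
From T33, T18, and S24, R3 gives T10.
S24, U31, and T10 hold, so W12 follows (R8).
From U31 and W12, R2 gives S32.
S24: reached.
T33: reached.
S32: reached.
All 3 are reached.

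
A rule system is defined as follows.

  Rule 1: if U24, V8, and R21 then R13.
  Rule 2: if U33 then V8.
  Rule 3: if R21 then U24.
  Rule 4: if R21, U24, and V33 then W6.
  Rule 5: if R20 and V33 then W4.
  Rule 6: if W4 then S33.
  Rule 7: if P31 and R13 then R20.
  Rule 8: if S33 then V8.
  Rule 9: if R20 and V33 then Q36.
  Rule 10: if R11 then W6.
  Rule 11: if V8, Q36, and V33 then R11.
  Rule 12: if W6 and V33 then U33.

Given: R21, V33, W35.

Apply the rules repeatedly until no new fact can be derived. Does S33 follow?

S33 would need W4 (Rule 6), but W4 is never established.

No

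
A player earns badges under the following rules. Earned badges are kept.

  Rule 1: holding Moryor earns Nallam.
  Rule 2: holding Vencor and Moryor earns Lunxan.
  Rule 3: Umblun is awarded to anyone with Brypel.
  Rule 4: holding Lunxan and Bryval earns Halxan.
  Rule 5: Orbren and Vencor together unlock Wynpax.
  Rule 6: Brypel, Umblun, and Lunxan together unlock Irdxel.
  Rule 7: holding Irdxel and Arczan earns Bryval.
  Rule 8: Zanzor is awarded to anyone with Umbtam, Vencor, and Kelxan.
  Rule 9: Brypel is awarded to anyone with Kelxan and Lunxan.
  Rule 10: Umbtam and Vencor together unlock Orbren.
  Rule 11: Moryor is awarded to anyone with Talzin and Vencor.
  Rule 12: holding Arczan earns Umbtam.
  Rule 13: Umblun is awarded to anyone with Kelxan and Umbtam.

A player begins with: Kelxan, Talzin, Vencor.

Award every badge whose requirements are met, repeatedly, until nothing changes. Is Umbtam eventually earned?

Umbtam would need Arczan (Rule 12), but Arczan is never earned.

No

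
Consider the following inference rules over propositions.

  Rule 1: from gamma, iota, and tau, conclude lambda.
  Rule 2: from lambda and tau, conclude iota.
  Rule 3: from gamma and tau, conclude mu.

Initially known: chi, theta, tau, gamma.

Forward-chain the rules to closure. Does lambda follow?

No

lambda would need gamma, iota, and tau (Rule 1), but iota is never established.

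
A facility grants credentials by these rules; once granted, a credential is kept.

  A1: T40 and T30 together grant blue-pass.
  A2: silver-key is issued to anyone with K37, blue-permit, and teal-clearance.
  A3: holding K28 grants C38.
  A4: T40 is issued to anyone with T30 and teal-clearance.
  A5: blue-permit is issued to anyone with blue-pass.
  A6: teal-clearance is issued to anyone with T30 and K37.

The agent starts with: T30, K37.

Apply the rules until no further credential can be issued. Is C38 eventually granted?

C38 would need K28 (A3), but K28 is never granted.

No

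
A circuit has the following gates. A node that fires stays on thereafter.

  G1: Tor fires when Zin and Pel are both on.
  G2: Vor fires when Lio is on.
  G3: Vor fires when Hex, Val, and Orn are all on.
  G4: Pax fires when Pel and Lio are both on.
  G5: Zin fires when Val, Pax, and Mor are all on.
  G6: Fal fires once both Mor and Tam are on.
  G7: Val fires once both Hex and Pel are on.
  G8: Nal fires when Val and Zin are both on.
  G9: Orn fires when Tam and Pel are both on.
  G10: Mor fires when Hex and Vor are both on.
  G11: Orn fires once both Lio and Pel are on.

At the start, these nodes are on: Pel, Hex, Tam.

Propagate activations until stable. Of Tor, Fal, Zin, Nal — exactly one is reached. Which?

G7: Hex and Pel on → Val on.
G9: Tam and Pel on → Orn on.
Hex, Val, and Orn are on, so Vor fires (G3).
Hex and Vor are on, so Mor fires (G10).
G6: Mor and Tam on → Fal on.
Zin would need Val, Pax, and Mor (G5), but Pax never turns on. Tor would need Zin and Pel (G1), but Zin never turns on. Nal would need Val and Zin (G8), but Zin never turns on.

Fal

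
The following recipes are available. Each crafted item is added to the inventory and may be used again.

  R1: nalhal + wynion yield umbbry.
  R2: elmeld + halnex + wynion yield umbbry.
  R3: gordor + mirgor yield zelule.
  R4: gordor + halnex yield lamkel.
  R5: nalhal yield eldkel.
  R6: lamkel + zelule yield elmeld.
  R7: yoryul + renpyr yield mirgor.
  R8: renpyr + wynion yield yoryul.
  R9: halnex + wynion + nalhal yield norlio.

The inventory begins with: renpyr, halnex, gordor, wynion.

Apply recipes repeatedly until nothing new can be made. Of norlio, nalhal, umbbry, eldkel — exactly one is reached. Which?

Using R4, gordor and halnex make lamkel.
Using R8, renpyr and wynion make yoryul.
Using R7, yoryul and renpyr make mirgor.
gordor + mirgor → zelule (R3).
Using R6, lamkel and zelule make elmeld.
Using R2, elmeld, halnex, and wynion make umbbry.
norlio would need halnex, wynion, and nalhal (R9), but nalhal is never obtained. No rule produces nalhal, and it is not given. eldkel would need nalhal (R5), but nalhal is never obtained.

umbbry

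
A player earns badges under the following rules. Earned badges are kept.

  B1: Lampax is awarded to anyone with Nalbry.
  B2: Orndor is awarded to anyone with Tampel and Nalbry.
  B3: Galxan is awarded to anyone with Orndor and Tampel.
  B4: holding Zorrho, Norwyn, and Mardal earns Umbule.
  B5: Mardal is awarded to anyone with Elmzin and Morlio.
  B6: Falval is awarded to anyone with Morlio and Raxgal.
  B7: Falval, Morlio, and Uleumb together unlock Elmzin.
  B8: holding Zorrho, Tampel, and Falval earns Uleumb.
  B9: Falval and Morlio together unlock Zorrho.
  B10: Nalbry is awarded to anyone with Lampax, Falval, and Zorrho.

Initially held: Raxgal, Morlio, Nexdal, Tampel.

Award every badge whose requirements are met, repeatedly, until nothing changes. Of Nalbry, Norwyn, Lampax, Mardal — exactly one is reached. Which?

With Morlio and Raxgal, Falval is earned (B6).
With Falval and Morlio, Zorrho is earned (B9).
With Zorrho, Tampel, and Falval, Uleumb is earned (B8).
With Falval, Morlio, and Uleumb, Elmzin is earned (B7).
With Elmzin and Morlio, Mardal is earned (B5).
Nalbry would need Lampax, Falval, and Zorrho (B10), but Lampax is never earned. No rule produces Norwyn, and it is not given. Lampax would need Nalbry (B1), but Nalbry is never earned.

Mardal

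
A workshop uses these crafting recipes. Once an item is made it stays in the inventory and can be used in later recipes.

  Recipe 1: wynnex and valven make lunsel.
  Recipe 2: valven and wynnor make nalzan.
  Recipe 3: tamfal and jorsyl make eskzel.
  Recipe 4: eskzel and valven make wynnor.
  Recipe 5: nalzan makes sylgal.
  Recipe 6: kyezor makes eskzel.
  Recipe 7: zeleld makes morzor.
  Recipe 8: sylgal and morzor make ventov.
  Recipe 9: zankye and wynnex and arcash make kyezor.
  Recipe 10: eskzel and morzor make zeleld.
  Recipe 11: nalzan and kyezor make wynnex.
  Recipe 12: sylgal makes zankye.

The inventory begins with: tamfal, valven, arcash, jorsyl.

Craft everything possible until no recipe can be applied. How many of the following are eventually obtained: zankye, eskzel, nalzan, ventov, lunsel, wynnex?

3

Using Recipe 3, tamfal and jorsyl make eskzel.
Using Recipe 4, eskzel and valven make wynnor.
Using Recipe 2, valven and wynnor make nalzan.
nalzan → sylgal (Recipe 5).
sylgal → zankye (Recipe 12).
zankye: reached.
eskzel: reached.
nalzan: reached.
ventov would need sylgal and morzor (Recipe 8), but morzor is never obtained.
lunsel would need wynnex and valven (Recipe 1), but wynnex is never obtained.
wynnex would need nalzan and kyezor (Recipe 11), but kyezor is never obtained.
Reached: zankye, eskzel, and nalzan — 3 of the 6.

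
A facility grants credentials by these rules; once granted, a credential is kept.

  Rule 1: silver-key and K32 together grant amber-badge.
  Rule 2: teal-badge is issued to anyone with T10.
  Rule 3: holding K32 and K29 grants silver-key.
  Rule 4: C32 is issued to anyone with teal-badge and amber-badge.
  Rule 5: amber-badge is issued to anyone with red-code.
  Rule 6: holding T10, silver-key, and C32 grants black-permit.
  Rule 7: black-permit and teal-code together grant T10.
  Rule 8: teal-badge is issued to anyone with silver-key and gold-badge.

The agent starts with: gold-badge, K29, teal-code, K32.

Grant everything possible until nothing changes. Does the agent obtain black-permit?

No

black-permit would need T10, silver-key, and C32 (Rule 6), but T10 is never granted.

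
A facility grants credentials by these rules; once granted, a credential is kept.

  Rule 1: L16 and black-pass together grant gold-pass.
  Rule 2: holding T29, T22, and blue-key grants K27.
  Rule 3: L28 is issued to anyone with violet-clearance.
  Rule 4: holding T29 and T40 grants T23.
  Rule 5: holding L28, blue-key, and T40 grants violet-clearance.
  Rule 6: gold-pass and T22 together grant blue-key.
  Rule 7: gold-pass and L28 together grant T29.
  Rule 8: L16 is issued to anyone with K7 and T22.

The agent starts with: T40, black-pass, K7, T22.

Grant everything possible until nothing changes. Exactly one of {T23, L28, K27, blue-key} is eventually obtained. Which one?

blue-key

Holding K7 and T22 grants L16 (Rule 8).
Holding L16 and black-pass grants gold-pass (Rule 1).
Holding gold-pass and T22 grants blue-key (Rule 6).
L28 would need violet-clearance (Rule 3), but violet-clearance is never granted. K27 would need T29, T22, and blue-key (Rule 2), but T29 is never granted. T23 would need T29 and T40 (Rule 4), but T29 is never granted.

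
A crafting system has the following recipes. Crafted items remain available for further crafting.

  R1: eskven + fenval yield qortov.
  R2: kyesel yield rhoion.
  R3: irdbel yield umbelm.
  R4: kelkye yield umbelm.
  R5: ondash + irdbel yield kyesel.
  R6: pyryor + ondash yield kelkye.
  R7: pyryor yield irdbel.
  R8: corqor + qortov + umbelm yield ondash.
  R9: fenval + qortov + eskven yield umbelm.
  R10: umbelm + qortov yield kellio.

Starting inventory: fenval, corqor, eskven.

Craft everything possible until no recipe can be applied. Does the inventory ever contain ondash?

Using R1, eskven and fenval make qortov.
Using R9, fenval, qortov, and eskven make umbelm.
corqor + qortov + umbelm → ondash (R8).

Yes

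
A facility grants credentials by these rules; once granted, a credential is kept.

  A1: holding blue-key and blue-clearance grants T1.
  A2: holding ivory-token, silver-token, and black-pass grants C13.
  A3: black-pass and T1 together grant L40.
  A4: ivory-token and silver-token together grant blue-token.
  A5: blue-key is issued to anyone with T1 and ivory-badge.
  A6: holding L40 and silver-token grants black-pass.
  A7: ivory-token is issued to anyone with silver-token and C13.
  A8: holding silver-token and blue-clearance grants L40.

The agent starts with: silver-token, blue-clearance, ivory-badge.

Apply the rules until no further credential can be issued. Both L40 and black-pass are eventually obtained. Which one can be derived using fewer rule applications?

L40: Holding silver-token and blue-clearance grants L40 (A8). [1 rule application]
black-pass: Holding silver-token and blue-clearance grants L40 (A8). Holding L40 and silver-token grants black-pass (A6). [2 rule applications]
L40 needs fewer.

L40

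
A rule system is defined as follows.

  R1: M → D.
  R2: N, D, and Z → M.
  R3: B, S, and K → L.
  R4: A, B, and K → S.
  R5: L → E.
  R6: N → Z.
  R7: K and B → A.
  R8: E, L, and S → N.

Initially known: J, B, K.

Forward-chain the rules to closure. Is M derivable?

M would need N, D, and Z (R2), but D is never established.

No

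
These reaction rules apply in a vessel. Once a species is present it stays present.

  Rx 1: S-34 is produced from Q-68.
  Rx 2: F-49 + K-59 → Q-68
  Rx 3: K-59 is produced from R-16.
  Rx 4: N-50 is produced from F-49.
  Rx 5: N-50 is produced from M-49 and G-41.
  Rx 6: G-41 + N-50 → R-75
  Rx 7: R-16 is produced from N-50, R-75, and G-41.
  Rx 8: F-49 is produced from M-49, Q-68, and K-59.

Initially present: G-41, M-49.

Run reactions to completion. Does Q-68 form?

Q-68 would need F-49 and K-59 (Rx 2), but F-49 never forms.

No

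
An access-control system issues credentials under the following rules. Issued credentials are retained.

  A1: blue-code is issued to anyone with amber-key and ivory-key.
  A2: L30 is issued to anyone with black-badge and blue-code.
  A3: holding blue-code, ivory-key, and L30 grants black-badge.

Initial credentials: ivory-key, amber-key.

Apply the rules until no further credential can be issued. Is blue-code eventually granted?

Holding amber-key and ivory-key grants blue-code (A1).

Yes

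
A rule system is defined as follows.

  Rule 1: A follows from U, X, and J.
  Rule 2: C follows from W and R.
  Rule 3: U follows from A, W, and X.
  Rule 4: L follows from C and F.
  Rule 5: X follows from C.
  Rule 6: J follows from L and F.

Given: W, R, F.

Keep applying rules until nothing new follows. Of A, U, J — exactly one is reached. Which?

W and R hold, so C follows (Rule 2).
C and F hold, so L follows (Rule 4).
L and F hold, so J follows (Rule 6).
A would need U, X, and J (Rule 1), but U is never established. U would need A, W, and X (Rule 3), but A is never established.

J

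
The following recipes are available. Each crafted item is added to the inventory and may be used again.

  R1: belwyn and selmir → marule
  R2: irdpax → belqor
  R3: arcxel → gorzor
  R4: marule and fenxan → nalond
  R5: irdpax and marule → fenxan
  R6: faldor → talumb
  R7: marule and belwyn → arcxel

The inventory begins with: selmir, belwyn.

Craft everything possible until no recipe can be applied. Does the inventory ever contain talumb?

talumb would need faldor (R6), but faldor is never obtained.

No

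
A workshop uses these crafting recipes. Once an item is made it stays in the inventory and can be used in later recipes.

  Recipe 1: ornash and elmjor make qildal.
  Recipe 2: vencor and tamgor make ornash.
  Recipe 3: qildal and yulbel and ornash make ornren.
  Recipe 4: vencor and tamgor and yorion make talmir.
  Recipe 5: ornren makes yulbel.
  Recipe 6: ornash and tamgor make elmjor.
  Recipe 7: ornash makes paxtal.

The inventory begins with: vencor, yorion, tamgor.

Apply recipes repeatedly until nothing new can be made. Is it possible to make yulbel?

yulbel would need ornren (Recipe 5), but ornren is never obtained.

No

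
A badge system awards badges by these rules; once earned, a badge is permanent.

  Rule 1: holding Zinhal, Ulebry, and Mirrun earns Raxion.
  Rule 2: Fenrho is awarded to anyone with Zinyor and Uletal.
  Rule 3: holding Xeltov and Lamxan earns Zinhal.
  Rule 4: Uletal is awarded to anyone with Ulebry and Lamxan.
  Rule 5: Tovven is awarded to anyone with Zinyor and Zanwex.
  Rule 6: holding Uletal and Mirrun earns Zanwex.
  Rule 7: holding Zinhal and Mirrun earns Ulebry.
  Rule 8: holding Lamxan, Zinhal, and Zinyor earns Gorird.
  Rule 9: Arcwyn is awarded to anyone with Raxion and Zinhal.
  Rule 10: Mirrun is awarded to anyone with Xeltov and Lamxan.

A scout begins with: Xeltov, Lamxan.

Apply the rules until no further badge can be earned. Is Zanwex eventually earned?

Yes

With Xeltov and Lamxan, Mirrun is earned (Rule 10).
With Xeltov and Lamxan, Zinhal is earned (Rule 3).
With Zinhal and Mirrun, Ulebry is earned (Rule 7).
With Ulebry and Lamxan, Uletal is earned (Rule 4).
With Uletal and Mirrun, Zanwex is earned (Rule 6).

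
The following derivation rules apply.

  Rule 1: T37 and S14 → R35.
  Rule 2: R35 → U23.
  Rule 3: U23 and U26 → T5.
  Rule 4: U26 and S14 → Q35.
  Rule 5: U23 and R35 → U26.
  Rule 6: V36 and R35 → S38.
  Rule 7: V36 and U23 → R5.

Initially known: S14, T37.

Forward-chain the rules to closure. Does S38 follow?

S38 would need V36 and R35 (Rule 6), but V36 is never established.

No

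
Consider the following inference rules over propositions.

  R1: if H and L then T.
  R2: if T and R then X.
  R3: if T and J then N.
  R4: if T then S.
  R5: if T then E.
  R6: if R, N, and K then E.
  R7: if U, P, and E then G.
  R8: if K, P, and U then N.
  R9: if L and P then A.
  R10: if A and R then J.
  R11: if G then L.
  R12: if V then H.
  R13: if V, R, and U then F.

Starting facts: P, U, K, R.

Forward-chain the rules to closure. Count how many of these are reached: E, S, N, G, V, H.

K, P, and U hold, so N follows (R8).
From R, N, and K, R6 gives E.
U, P, and E hold, so G follows (R7).
E: reached.
S would need T (R4), but T is never established.
N: reached.
G: reached.
No rule produces V, and it is not given.
H would need V (R12), but V is never established.
Reached: E, N, and G — 3 of the 6.

3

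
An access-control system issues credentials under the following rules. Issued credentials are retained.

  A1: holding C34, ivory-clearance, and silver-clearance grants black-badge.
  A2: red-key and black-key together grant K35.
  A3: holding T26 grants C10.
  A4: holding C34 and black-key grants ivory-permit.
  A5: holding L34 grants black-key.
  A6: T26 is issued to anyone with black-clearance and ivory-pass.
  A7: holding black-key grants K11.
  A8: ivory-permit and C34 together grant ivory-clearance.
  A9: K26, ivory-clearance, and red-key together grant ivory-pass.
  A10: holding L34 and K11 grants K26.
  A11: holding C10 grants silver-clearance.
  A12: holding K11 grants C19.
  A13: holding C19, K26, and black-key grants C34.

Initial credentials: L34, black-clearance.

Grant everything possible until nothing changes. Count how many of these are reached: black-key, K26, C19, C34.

4

Holding L34 grants black-key (A5).
Holding black-key grants K11 (A7).
Holding L34 and K11 grants K26 (A10).
Holding K11 grants C19 (A12).
Holding C19, K26, and black-key grants C34 (A13).
black-key: reached.
K26: reached.
C19: reached.
C34: reached.
All 4 are reached.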